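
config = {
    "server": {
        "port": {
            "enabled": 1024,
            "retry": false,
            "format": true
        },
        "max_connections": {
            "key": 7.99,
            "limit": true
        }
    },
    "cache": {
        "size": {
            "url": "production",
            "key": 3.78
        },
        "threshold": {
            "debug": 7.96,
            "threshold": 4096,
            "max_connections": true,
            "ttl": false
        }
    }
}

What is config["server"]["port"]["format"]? True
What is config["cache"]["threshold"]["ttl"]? False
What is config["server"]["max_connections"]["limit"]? True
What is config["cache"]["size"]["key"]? 3.78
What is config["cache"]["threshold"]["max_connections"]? True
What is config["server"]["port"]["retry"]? False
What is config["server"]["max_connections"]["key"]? 7.99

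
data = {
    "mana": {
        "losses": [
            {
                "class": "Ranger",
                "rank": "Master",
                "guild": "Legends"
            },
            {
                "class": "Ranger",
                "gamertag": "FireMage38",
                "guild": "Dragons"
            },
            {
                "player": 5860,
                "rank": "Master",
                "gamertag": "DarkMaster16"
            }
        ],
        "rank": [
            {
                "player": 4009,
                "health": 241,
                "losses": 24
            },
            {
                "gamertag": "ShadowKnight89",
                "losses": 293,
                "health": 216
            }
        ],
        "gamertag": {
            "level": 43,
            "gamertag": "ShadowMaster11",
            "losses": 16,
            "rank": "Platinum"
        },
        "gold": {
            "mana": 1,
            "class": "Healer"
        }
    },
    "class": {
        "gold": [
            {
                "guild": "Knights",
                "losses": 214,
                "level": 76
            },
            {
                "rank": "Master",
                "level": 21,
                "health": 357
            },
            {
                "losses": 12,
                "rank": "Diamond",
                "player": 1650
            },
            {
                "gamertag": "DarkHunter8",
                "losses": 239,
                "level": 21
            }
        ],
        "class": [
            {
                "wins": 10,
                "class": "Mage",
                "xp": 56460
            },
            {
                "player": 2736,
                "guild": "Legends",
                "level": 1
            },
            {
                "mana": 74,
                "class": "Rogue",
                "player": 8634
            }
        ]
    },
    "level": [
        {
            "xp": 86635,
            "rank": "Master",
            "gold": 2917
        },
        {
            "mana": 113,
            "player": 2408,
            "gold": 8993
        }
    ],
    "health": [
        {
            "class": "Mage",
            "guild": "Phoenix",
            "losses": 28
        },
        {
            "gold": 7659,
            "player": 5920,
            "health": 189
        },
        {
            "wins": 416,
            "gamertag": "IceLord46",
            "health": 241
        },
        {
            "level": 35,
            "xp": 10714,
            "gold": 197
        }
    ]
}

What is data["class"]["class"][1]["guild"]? "Legends"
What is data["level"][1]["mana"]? 113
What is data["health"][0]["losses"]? 28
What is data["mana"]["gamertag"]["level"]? 43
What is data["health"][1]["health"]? 189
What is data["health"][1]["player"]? 5920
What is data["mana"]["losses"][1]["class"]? "Ranger"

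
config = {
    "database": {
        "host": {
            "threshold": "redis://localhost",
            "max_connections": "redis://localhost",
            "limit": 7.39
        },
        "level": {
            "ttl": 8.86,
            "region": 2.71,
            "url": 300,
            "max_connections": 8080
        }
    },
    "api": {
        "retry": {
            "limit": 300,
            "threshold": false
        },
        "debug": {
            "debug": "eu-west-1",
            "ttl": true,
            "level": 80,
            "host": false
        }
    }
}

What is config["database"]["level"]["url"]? 300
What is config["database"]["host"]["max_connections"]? "redis://localhost"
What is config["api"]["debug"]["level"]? 80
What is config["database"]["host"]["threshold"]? "redis://localhost"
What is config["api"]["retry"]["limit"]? 300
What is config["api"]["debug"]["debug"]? "eu-west-1"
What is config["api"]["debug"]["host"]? False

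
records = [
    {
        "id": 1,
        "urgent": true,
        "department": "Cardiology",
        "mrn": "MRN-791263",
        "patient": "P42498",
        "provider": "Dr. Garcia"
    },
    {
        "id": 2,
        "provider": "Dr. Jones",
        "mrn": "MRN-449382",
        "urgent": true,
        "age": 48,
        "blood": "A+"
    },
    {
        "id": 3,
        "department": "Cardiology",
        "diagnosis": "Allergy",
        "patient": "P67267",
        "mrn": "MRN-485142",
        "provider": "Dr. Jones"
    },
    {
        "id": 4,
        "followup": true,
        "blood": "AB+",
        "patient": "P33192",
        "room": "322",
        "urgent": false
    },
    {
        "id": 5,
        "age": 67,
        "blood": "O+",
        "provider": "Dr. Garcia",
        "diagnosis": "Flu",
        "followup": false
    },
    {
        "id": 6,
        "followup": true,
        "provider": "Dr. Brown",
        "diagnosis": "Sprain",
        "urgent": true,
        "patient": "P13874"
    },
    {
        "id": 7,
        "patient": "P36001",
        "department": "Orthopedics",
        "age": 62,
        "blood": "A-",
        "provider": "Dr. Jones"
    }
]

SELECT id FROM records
[1, 2, 3, 4, 5, 6, 7]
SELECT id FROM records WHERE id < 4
[1, 2, 3]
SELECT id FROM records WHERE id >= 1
[1, 2, 3, 4, 5, 6, 7]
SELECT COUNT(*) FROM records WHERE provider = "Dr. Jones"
3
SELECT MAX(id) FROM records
7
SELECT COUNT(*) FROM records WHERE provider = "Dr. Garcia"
2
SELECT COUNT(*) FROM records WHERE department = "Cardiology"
2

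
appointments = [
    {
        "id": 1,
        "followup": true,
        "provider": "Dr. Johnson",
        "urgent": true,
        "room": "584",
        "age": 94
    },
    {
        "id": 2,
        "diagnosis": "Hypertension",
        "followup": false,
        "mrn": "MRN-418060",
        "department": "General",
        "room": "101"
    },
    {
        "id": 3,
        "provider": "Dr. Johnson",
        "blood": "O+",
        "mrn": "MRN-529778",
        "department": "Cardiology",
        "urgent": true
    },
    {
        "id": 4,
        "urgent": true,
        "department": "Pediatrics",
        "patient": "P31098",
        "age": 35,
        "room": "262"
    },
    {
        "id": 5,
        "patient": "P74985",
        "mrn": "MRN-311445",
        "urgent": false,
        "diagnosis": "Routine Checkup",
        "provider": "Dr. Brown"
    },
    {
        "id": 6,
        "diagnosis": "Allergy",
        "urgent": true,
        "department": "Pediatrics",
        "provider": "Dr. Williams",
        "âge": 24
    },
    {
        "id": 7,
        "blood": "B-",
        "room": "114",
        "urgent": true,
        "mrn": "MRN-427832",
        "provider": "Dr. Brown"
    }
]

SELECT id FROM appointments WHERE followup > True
[]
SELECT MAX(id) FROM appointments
7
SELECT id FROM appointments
[1, 2, 3, 4, 5, 6, 7]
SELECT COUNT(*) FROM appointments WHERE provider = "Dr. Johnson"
2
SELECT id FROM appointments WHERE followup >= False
[1, 2]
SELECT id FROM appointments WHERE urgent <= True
[1, 3, 4, 5, 6, 7]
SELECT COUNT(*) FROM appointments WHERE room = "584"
1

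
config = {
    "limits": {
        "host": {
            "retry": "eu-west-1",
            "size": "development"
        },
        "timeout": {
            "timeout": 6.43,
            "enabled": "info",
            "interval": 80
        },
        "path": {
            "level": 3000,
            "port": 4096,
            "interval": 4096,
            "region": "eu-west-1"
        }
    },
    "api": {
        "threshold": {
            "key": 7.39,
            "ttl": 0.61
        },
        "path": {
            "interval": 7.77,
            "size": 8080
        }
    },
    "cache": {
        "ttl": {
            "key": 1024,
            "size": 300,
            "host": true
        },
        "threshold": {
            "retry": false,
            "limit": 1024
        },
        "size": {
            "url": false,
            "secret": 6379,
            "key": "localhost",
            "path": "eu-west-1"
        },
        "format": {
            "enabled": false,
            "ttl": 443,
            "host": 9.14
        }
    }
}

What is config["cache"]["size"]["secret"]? 6379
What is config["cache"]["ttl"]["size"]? 300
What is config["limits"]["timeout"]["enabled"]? "info"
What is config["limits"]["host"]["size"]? "development"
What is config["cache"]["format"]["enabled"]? False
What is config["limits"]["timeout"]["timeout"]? 6.43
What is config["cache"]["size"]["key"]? "localhost"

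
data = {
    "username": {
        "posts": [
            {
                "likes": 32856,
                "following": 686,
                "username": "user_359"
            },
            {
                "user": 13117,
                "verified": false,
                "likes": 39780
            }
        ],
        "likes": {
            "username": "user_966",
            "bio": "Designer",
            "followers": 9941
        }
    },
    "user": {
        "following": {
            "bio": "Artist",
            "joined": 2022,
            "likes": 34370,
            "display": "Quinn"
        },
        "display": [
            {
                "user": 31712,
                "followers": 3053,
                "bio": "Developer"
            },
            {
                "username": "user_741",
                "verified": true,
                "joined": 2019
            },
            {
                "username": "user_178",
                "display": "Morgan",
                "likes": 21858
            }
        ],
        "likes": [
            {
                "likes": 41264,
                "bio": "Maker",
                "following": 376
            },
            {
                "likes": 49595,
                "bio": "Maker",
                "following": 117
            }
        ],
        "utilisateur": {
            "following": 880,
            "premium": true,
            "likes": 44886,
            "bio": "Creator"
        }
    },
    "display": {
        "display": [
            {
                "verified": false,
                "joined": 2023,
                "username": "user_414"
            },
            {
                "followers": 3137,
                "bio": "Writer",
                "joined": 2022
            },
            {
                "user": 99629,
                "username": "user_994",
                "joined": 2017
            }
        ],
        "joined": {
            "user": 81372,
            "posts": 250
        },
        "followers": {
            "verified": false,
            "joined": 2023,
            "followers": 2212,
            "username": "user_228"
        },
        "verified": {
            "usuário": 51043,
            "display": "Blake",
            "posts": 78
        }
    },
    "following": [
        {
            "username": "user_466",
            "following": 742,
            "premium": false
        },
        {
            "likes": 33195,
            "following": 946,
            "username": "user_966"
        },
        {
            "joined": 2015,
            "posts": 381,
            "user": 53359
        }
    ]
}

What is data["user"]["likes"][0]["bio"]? "Maker"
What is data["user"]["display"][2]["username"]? "user_178"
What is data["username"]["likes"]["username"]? "user_966"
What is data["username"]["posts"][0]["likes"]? 32856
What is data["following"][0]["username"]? "user_466"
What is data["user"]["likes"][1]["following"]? 117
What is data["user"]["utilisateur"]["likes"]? 44886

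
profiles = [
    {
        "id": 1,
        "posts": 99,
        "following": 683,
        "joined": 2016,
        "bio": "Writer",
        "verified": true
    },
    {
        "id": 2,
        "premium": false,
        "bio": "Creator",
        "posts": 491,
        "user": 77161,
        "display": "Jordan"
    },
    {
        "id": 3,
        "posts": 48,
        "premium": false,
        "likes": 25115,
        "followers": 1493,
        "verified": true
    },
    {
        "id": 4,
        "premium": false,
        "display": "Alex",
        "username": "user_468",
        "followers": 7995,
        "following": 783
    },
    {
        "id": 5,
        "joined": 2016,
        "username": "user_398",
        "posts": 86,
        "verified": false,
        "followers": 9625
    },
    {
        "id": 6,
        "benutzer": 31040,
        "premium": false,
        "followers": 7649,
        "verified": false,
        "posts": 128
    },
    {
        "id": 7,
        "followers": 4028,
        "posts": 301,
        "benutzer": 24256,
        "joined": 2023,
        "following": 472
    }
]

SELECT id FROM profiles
[1, 2, 3, 4, 5, 6, 7]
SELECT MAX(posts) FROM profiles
491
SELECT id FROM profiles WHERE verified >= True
[1, 3]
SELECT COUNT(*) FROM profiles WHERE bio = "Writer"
1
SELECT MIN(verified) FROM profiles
False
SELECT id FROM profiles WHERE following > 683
[4]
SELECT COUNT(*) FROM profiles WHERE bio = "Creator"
1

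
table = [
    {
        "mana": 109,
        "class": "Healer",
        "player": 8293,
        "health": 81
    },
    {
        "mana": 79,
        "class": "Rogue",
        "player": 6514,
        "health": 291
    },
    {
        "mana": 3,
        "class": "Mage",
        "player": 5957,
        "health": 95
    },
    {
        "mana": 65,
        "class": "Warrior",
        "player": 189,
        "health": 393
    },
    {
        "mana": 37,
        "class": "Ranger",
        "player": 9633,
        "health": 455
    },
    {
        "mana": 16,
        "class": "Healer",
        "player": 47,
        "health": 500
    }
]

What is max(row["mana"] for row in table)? 109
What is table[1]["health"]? 291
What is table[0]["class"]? "Healer"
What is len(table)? 6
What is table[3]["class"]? "Warrior"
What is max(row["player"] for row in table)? 9633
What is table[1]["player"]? 6514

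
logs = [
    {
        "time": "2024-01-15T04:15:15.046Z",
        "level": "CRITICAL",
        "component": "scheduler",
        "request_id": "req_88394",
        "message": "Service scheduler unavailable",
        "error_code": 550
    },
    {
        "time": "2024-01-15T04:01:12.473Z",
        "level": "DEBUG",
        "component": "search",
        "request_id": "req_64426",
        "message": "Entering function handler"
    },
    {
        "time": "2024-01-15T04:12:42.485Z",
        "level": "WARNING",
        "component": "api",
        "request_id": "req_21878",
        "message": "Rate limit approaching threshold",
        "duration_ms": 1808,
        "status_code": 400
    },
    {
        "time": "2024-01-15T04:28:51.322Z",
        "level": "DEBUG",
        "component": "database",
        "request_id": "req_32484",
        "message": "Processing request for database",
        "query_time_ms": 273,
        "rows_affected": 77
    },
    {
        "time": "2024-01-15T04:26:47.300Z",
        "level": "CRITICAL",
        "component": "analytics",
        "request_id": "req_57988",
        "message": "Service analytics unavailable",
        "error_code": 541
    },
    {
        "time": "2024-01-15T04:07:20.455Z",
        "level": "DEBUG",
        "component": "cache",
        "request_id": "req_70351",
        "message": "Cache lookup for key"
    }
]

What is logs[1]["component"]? "search"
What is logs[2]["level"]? "WARNING"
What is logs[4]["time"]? "2024-01-15T04:26:47.300Z"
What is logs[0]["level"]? "CRITICAL"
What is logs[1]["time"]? "2024-01-15T04:01:12.473Z"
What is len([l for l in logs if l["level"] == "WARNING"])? 1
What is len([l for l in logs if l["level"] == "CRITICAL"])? 2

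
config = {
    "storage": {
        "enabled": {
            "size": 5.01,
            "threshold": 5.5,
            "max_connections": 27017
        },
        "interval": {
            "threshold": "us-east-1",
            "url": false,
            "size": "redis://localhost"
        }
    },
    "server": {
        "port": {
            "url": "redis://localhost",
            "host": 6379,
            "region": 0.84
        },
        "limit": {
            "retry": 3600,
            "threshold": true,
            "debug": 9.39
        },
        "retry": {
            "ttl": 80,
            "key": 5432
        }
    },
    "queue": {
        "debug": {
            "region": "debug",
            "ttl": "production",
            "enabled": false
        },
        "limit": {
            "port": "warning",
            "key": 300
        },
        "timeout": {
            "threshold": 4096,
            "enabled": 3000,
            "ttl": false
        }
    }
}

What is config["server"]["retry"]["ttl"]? 80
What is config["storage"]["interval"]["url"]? False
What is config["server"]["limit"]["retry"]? 3600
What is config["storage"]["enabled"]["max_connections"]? 27017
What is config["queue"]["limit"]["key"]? 300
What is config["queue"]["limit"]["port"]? "warning"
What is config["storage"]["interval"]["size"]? "redis://localhost"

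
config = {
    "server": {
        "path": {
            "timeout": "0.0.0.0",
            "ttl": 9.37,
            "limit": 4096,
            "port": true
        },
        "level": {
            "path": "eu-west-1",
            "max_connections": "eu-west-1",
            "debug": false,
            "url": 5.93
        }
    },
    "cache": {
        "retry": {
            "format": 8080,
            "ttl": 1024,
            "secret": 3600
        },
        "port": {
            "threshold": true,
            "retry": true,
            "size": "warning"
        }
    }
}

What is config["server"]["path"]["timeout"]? "0.0.0.0"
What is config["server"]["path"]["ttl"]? 9.37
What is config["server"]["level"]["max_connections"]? "eu-west-1"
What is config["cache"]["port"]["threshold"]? True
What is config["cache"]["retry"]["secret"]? 3600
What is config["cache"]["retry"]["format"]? 8080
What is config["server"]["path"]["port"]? True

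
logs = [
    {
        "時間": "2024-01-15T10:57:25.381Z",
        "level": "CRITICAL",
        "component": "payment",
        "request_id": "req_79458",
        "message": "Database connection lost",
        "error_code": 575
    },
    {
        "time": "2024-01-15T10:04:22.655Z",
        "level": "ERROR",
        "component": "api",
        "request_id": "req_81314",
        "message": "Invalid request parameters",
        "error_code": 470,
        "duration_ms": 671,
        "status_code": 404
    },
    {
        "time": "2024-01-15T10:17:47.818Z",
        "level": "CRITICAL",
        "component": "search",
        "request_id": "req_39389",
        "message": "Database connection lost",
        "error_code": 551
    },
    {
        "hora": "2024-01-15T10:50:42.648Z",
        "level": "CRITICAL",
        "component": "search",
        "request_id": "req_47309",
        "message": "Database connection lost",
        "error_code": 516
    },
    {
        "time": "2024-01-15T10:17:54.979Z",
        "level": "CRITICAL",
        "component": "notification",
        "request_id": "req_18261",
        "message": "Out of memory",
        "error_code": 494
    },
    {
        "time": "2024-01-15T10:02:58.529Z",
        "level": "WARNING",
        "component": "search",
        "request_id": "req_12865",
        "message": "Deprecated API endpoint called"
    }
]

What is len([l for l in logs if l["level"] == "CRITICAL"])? 4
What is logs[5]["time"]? "2024-01-15T10:02:58.529Z"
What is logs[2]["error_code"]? 551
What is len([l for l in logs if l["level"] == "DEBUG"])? 0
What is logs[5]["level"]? "WARNING"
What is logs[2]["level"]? "CRITICAL"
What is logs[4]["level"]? "CRITICAL"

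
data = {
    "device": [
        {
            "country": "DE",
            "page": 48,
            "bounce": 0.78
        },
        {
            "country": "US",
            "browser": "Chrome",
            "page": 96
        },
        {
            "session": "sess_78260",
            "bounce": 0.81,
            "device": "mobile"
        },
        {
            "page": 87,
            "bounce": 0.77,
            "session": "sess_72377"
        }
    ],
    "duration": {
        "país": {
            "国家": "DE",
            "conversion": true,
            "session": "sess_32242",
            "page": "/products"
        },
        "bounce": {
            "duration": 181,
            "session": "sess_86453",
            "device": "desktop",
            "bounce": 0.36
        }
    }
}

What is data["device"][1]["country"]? "US"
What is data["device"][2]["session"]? "sess_78260"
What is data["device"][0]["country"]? "DE"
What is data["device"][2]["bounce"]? 0.81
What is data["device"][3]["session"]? "sess_72377"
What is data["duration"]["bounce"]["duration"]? 181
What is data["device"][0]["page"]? 48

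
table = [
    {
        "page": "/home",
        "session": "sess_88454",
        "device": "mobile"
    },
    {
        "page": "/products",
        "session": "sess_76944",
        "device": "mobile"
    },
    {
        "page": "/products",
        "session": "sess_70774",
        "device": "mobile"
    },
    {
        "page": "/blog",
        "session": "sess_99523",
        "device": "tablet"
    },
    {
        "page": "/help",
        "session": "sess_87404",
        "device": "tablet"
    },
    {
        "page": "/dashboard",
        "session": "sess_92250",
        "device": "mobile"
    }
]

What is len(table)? 6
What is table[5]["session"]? "sess_92250"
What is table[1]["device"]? "mobile"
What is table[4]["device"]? "tablet"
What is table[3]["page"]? "/blog"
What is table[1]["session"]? "sess_76944"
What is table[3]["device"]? "tablet"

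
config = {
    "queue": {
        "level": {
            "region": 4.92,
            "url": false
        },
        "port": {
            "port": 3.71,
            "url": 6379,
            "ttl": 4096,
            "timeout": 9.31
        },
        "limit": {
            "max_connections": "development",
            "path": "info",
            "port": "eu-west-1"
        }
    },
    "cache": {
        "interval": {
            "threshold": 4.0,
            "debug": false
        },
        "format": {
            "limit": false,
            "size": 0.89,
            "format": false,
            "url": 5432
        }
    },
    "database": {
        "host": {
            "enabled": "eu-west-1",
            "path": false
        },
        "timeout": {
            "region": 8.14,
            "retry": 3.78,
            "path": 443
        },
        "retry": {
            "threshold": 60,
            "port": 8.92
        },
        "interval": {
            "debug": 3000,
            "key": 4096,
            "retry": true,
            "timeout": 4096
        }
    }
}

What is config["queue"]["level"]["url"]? False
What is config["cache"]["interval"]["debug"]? False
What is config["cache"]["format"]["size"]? 0.89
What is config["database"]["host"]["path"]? False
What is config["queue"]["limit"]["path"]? "info"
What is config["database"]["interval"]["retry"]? True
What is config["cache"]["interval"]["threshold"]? 4.0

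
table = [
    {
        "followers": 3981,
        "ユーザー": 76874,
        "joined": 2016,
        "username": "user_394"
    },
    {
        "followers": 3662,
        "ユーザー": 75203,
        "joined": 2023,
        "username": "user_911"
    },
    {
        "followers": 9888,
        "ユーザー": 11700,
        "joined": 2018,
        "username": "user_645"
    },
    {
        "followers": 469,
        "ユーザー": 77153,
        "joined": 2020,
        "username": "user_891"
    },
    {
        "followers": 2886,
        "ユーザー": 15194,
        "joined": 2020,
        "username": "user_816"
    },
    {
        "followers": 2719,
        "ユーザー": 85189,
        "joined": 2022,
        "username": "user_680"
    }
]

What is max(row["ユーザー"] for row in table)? 85189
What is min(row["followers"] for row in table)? 469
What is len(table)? 6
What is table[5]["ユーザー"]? 85189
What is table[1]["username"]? "user_911"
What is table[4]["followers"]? 2886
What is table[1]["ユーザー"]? 75203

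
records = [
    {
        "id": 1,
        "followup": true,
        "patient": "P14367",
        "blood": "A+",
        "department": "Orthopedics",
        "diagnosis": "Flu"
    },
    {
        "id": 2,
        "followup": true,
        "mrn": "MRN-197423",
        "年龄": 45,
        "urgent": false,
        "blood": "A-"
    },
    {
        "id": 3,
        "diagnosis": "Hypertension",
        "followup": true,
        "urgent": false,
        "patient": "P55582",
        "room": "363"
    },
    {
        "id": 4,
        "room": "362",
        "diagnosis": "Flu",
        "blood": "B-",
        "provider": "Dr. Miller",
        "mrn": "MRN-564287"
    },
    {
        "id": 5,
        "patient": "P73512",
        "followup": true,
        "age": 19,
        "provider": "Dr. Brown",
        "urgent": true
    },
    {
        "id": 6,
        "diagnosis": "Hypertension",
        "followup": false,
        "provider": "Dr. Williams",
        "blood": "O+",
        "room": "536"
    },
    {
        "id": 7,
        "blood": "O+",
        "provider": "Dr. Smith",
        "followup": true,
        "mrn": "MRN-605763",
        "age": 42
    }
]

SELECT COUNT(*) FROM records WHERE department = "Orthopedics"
1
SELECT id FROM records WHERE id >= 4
[4, 5, 6, 7]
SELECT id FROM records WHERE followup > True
[]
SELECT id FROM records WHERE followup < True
[6]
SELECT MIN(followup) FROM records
False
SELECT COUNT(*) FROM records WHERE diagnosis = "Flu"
2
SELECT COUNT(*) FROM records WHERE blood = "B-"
1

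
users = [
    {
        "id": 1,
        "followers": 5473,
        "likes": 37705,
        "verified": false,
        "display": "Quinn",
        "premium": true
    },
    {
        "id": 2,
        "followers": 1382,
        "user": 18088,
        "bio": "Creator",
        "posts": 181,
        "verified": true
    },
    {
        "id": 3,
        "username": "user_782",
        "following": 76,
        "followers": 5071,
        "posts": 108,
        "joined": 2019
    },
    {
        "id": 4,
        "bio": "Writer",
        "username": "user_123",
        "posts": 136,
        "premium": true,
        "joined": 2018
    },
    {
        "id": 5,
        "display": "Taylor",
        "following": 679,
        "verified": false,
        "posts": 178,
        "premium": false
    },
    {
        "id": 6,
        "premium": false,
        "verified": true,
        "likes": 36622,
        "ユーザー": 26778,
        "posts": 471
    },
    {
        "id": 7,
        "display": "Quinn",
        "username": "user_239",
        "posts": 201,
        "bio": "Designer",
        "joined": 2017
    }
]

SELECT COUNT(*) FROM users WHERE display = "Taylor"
1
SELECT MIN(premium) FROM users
False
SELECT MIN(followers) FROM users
1382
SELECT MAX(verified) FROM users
True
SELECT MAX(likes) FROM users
37705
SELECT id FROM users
[1, 2, 3, 4, 5, 6, 7]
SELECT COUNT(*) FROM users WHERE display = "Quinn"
2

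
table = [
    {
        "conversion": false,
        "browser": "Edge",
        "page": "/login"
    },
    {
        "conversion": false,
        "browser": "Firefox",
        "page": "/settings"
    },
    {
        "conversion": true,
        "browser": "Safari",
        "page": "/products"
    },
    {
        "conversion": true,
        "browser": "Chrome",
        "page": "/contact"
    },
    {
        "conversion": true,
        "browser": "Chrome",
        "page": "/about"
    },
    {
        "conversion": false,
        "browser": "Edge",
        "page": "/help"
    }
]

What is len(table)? 6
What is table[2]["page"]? "/products"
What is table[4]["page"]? "/about"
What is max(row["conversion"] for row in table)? True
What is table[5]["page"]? "/help"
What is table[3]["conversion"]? True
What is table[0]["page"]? "/login"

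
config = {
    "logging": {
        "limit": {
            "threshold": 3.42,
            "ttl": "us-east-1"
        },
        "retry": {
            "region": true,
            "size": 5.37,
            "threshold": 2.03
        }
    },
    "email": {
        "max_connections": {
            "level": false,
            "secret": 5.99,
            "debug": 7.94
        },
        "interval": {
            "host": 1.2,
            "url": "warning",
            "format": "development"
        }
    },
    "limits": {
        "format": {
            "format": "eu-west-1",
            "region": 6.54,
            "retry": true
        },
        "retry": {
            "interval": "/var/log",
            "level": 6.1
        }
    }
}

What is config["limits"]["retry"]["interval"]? "/var/log"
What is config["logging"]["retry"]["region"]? True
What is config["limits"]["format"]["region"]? 6.54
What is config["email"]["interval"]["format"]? "development"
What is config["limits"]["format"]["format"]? "eu-west-1"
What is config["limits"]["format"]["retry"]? True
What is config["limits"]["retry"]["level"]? 6.1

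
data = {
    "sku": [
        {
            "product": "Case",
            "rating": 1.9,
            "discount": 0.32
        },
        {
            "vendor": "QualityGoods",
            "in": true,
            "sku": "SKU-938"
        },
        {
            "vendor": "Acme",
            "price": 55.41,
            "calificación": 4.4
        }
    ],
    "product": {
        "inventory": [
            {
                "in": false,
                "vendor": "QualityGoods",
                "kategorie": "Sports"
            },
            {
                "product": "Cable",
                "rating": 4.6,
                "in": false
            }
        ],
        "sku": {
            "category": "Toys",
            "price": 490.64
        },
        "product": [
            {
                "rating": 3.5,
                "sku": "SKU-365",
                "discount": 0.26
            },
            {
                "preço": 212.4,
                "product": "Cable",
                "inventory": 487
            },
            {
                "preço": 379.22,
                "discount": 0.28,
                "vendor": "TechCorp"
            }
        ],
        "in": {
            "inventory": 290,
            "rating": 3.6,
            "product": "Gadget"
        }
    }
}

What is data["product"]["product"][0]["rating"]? 3.5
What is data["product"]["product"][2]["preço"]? 379.22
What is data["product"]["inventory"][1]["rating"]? 4.6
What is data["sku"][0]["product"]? "Case"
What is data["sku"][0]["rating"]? 1.9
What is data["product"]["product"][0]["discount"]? 0.26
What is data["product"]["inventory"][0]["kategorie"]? "Sports"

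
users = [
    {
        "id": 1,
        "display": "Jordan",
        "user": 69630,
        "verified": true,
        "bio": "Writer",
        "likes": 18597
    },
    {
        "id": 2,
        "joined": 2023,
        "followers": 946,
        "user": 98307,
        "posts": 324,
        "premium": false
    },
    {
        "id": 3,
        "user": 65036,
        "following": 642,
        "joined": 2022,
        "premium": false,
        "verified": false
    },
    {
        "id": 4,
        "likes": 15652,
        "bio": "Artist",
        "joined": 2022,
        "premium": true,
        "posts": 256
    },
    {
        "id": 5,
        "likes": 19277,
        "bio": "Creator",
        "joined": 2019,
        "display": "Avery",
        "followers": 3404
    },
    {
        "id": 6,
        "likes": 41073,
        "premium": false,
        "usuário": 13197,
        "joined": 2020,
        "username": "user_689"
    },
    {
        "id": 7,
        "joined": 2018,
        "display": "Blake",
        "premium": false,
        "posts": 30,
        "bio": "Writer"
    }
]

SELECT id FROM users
[1, 2, 3, 4, 5, 6, 7]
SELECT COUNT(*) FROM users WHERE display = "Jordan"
1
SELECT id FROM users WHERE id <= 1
[1]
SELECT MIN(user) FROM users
65036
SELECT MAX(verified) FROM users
True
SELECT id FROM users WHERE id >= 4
[4, 5, 6, 7]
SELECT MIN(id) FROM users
1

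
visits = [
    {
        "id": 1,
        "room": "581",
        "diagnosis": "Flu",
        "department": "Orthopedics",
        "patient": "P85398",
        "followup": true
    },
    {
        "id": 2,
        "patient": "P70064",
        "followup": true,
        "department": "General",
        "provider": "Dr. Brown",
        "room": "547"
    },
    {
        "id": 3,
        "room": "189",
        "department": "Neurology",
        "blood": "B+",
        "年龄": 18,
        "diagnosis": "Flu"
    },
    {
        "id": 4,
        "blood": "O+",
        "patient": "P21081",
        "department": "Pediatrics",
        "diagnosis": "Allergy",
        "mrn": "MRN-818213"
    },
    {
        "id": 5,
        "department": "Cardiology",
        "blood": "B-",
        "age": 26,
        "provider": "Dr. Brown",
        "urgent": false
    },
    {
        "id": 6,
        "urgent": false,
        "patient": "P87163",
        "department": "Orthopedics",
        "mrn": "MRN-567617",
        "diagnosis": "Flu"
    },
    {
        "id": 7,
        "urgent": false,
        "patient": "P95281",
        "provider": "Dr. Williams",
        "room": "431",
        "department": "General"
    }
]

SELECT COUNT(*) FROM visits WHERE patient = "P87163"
1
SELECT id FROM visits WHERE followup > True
[]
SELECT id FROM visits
[1, 2, 3, 4, 5, 6, 7]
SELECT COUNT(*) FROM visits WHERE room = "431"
1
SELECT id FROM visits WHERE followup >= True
[1, 2]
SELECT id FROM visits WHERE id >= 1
[1, 2, 3, 4, 5, 6, 7]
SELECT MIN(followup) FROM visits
True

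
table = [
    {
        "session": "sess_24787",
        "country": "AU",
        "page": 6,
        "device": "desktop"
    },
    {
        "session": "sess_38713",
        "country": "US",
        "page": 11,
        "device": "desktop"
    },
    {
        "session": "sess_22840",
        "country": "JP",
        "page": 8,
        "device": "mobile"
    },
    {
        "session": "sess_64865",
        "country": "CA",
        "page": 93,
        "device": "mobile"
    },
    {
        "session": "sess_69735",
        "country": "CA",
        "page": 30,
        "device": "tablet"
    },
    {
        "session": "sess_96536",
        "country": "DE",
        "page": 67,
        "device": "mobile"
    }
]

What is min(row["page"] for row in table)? 6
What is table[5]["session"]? "sess_96536"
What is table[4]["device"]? "tablet"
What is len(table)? 6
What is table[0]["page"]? 6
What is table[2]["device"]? "mobile"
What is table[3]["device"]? "mobile"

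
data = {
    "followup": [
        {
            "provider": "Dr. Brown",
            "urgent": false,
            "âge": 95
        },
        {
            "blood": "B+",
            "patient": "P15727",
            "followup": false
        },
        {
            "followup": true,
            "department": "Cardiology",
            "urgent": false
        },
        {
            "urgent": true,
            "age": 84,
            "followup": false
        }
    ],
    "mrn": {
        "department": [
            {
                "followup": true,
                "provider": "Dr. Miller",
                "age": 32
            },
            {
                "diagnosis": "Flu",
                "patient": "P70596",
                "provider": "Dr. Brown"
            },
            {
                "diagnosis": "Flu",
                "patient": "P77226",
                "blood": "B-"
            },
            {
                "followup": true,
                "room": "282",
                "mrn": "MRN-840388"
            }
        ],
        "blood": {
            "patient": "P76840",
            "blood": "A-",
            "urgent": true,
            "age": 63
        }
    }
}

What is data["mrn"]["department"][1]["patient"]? "P70596"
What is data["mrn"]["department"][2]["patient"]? "P77226"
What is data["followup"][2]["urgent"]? False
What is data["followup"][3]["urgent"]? True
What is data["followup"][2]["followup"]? True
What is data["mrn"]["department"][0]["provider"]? "Dr. Miller"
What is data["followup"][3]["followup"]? False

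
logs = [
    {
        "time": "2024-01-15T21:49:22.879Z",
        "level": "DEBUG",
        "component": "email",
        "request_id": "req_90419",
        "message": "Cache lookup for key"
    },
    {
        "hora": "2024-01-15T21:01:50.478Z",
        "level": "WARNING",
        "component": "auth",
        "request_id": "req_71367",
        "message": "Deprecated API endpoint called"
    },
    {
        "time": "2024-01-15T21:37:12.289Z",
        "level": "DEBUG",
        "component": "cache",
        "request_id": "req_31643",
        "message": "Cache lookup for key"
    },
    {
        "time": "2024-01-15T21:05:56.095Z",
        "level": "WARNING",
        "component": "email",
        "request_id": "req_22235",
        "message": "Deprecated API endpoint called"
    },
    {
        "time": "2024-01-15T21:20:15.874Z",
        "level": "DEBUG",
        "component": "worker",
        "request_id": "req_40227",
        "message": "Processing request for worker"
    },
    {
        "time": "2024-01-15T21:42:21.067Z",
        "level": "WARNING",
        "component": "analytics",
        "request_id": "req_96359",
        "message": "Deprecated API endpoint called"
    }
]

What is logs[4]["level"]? "DEBUG"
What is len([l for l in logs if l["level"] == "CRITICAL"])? 0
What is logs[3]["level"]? "WARNING"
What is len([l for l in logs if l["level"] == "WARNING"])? 3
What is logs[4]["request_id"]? "req_40227"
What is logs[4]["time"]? "2024-01-15T21:20:15.874Z"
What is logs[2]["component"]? "cache"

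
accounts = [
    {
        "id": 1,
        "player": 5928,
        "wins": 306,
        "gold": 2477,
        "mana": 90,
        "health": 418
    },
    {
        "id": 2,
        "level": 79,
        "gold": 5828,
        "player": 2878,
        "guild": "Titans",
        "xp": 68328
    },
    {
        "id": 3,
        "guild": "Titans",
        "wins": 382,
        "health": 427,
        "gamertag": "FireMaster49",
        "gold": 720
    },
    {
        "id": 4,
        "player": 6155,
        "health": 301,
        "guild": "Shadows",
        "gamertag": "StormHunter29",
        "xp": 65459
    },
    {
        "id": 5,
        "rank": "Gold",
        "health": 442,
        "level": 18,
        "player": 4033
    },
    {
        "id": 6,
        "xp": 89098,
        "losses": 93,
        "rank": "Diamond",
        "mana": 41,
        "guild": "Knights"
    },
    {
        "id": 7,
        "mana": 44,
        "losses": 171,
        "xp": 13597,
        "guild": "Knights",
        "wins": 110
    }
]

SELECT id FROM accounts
[1, 2, 3, 4, 5, 6, 7]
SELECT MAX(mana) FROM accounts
90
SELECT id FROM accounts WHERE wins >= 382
[3]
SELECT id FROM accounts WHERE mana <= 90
[1, 6, 7]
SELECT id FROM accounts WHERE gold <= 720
[3]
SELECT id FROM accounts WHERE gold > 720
[1, 2]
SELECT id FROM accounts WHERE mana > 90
[]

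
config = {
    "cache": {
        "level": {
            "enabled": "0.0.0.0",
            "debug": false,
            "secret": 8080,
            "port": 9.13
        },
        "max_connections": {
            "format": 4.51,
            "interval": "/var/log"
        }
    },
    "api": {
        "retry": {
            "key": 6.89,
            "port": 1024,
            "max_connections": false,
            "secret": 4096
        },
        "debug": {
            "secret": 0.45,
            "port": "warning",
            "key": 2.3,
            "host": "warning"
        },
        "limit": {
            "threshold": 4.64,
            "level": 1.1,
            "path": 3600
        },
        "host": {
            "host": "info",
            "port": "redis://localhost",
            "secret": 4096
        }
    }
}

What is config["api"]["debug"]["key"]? 2.3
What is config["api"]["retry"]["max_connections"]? False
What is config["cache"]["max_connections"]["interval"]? "/var/log"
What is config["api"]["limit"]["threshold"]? 4.64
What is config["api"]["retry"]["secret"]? 4096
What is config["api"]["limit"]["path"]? 3600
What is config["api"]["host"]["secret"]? 4096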